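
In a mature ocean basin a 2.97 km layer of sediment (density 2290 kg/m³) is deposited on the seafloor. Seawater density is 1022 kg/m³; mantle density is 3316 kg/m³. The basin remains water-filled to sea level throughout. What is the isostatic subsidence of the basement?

Submarine loading: the sediment displaces seawater, and the subsidence is in turn flooded, so s (ρ_m − ρ_w) = t (ρ_sed − ρ_w).
s = 2.97 km × (2290 − 1022) / (3316 − 1022) = 1.64 km.

1.64 km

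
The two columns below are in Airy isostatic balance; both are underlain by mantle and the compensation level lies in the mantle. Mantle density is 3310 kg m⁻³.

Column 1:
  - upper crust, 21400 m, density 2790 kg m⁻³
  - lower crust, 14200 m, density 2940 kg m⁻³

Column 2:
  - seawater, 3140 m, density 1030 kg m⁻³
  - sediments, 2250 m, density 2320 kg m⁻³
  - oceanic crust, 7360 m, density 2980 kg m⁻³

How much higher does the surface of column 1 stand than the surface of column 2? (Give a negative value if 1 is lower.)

For any compensation level in the mantle, the mantle terms cancel and isostasy reduces to e = (Σt_1 − Σt_2) − (Σ(ρt)_1 − Σ(ρt)_2) / ρ_m.
Σt_1 = 35600 m; Σt_2 = 12750 m; Σ(ρt)_1 = 101454000; Σ(ρt)_2 = 30387000 (in m·kg m⁻³).
e = (35600 − 12750) − (101454000 − 30387000) / 3310 = 1380 m.

1380 m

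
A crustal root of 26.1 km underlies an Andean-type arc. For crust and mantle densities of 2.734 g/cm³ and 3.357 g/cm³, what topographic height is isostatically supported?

For local isostatic compensation: ρ_c h = (ρ_m − ρ_c) r.
h = r (ρ_m − ρ_c) / ρ_c = 26.1 km × (3.357 − 2.734) / 2.734 = 5.95 km.

5.95 km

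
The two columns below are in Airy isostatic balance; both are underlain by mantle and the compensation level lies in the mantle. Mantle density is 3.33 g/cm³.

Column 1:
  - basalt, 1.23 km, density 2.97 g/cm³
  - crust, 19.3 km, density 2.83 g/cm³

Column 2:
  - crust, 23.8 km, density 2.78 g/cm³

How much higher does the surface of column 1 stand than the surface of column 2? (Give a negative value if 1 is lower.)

−0.9 km

For any compensation level in the mantle, the mantle terms cancel and isostasy reduces to e = (Σt_1 − Σt_2) − (Σ(ρt)_1 − Σ(ρt)_2) / ρ_m.
Σt_1 = 20.53 km; Σt_2 = 23.8 km; Σ(ρt)_1 = 58.2721; Σ(ρt)_2 = 66.164 (in km·g/cm³).
e = (20.53 − 23.8) − (58.2721 − 66.164) / 3.33 = −0.9 km.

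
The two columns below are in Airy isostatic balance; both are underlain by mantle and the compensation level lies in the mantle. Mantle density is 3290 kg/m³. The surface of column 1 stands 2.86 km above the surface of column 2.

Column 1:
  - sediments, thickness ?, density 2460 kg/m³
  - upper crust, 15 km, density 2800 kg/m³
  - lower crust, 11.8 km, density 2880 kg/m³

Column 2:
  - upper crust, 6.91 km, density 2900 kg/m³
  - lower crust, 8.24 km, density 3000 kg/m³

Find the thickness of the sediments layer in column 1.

2.78 km

Take the compensation level at the base of the deeper column (depth z_c below the surface of column 1) and equate Σ ρ_i t_i down to z_c; mantle fills any gap and the z_c terms cancel.
Column 1: x×2460 + 15×2800 + 11.8×2880 + (z_c − 26.8 − x)×3290
Column 2: 2.86×0 + 6.91×2900 + 8.24×3000 + (z_c − 2.86 − 15.15)×3290
The z_c×3290 term appears on both sides and cancels. Collect the known terms of each column as K = Σ(ρt)_known − 3290 × (depth of known layers): K_1 = 75984 − 3290×26.8 = −12188; K_2 = 44759 − 3290×(2.86 + 15.15) = −14493.9.
Balance: K_1 − x×(3290 − 2460) = K_2, so x = (K_1 − K_2)/(3290 − 2460) = 2305.9/830 = 2.78 km.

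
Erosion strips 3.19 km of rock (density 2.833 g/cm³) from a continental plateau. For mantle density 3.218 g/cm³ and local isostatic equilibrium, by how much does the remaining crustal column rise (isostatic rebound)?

Unloading: uplift u = e ρ_c/ρ_m = 3.19 km × 2.833/3.218 = 2.81 km.

2.81 km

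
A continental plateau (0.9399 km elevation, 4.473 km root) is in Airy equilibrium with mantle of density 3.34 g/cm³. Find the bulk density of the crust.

ρ_c h = (ρ_m − ρ_c) r → ρ_c (h + r) = ρ_m r → ρ_c = ρ_m r / (h + r).
ρ_c = 3.34 × 4.473 km / (0.9399 km + 4.473 km) = 2.76 g/cm³.

2.76 g/cm³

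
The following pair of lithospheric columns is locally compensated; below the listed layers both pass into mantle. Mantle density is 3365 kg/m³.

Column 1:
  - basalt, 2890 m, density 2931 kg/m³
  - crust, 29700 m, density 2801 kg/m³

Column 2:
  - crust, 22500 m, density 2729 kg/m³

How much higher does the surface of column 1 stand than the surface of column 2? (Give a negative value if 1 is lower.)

For any compensation level in the mantle, the mantle terms cancel and isostasy reduces to e = (Σt_1 − Σt_2) − (Σ(ρt)_1 − Σ(ρt)_2) / ρ_m.
Σt_1 = 32590 m; Σt_2 = 22500 m; Σ(ρt)_1 = 91660290; Σ(ρt)_2 = 61402500 (in m·kg/m³).
e = (32590 − 22500) − (91660290 − 61402500) / 3365 = 1100 m.

1100 m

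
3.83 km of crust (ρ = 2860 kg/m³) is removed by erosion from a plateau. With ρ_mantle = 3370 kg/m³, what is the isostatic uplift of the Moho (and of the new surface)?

3.25 km

Unloading: uplift u = e ρ_c/ρ_m = 3.83 km × 2860/3370 = 3.25 km.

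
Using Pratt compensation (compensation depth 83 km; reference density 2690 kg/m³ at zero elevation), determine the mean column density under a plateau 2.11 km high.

Pratt balance: ρ_ref D = ρ (D + h).
ρ = ρ_ref D/(D + h) = 2690 × 83 km/(83 km + 2.11 km) = 2620 kg/m³.

2620 kg/m³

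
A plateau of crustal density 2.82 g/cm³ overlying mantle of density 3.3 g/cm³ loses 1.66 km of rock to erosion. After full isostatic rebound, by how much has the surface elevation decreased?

Rebound u = e ρ_c/ρ_m = 1.66 km × 2.82/3.3 = 1.419 km.
Net surface drop = e − u = 1.66 km − 1.419 km = e (ρ_m − ρ_c)/ρ_m = 0.241 km.

0.241 km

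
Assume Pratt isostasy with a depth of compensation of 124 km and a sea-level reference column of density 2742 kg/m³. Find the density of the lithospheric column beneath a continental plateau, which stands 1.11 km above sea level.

Pratt balance: ρ_ref D = ρ (D + h).
ρ = ρ_ref D/(D + h) = 2742 × 124 km/(124 km + 1.11 km) = 2720 kg/m³.

2720 kg/m³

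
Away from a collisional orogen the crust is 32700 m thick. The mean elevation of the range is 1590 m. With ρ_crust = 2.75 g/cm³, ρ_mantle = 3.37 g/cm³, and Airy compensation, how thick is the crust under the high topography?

41300 m

Root depth r = h ρ_c / (ρ_m − ρ_c) = 1590 m × 2.75 / 0.62 = 7052 m.
Total thickness = T + h + r = 32700 m + 1590 m + 7052 m = 41300 m.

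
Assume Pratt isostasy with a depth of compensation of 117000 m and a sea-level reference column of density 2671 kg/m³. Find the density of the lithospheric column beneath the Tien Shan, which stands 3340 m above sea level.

2600 kg/m³

Pratt balance: ρ_ref D = ρ (D + h).
ρ = ρ_ref D/(D + h) = 2671 × 117000 m/(117000 m + 3340 m) = 2600 kg/m³.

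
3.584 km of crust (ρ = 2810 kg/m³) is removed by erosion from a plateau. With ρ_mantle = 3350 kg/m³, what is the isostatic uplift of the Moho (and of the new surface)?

3.01 km

Unloading: uplift u = e ρ_c/ρ_m = 3.584 km × 2810/3350 = 3.01 km.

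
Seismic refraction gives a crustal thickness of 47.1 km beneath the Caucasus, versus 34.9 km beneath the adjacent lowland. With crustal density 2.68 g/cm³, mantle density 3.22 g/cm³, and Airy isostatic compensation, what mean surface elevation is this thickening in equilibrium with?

Excess crust Δ = 47.1 km − 34.9 km = 12.2 km, split between elevation h and root r with h + r = Δ.
Airy balance ρ_c h = (ρ_m − ρ_c) r gives r = h ρ_c/(ρ_m − ρ_c), so h (1 + ρ_c/(ρ_m − ρ_c)) = Δ, i.e. h = Δ (ρ_m − ρ_c)/ρ_m.
h = 12.2 km × 0.54/3.22 = 2.05 km.

2.05 km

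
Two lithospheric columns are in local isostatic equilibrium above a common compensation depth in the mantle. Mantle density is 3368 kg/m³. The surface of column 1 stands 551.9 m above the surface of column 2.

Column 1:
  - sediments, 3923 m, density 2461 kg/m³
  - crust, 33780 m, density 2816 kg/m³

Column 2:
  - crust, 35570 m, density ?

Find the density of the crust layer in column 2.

Take the compensation level at the base of the deeper column (depth z_c below the surface of column 1) and equate Σ ρ_i t_i down to z_c; mantle fills any gap and the z_c terms cancel.
Column 1: 3923×2461 + 33780×2816 + (z_c − 37703)×3368
Column 2: 551.9×0 + 35570×ρ + (z_c − 551.9 − 35570)×3368
The z_c×3368 term appears on both sides and cancels. Collect the known terms of each column as K = Σ(ρt)_known − 3368 × (depth of known layers): K_1 = 104778983 − 3368×37703 = −22204721; K_2 = 0 − 3368×(551.9 + 35570) = −121658559.
Balance: K_1 = K_2 + 35570×ρ, so ρ = (K_1 − K_2)/35570 = 99453800/35570 = 2800 kg/m³.

2800 kg/m³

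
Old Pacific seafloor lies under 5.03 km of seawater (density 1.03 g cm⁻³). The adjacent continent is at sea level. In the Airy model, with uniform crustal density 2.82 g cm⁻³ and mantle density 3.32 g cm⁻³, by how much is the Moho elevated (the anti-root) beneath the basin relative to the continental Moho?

Balancing pressure at the compensation depth: replacing crust with seawater at the top is compensated by replacing crust with mantle at the base: d (ρ_c − ρ_w) = a (ρ_m − ρ_c).
a = d (ρ_c − ρ_w)/(ρ_m − ρ_c) = 5.03 km × 1.79/0.5 = 18 km.

18 km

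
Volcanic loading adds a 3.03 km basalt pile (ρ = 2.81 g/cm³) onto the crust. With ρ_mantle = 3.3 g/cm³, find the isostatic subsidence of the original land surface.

Subaerial loading: s = t ρ_load / ρ_m.
s = 3.03 km × 2.81/3.3 = 2.58 km.

2.58 km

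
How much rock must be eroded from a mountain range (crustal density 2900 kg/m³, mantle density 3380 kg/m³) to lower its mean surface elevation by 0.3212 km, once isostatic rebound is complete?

Net drop Δ = e − u = e − e ρ_c/ρ_m = e (ρ_m − ρ_c)/ρ_m.
e = Δ ρ_m/(ρ_m − ρ_c) = 0.3212 km × 3380/480 = 2.26 km.

2.26 km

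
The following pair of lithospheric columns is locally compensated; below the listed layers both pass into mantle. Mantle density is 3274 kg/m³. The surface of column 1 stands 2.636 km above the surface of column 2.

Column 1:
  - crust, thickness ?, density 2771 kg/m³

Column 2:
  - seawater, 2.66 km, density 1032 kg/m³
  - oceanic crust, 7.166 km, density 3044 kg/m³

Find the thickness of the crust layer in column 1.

32.3 km

Take the compensation level at the base of the deeper column (depth z_c below the surface of column 1) and equate Σ ρ_i t_i down to z_c; mantle fills any gap and the z_c terms cancel.
Column 1: x×2771 + (z_c − 0 − x)×3274
Column 2: 2.636×0 + 2.66×1032 + 7.166×3044 + (z_c − 2.636 − 9.826)×3274
The z_c×3274 term appears on both sides and cancels. Collect the known terms of each column as K = Σ(ρt)_known − 3274 × (depth of known layers): K_1 = 0 − 3274×0 = 0; K_2 = 24558.424 − 3274×(2.636 + 9.826) = −16242.164.
Balance: K_1 − x×(3274 − 2771) = K_2, so x = (K_1 − K_2)/(3274 − 2771) = 16242.2/503 = 32.3 km.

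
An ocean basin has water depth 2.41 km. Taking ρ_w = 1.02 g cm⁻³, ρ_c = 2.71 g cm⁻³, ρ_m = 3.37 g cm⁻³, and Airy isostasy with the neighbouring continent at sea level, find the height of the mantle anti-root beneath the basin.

In Airy isostatic equilibrium: replacing crust with seawater at the top is compensated by replacing crust with mantle at the base: d (ρ_c − ρ_w) = a (ρ_m − ρ_c).
a = d (ρ_c − ρ_w)/(ρ_m − ρ_c) = 2.41 km × 1.69/0.66 = 6.17 km.

6.17 km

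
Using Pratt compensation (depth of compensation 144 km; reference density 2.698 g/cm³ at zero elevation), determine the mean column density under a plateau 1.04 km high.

Pratt balance: ρ_ref D = ρ (D + h).
ρ = ρ_ref D/(D + h) = 2.698 × 144 km/(144 km + 1.04 km) = 2.68 g/cm³.

2.68 g/cm³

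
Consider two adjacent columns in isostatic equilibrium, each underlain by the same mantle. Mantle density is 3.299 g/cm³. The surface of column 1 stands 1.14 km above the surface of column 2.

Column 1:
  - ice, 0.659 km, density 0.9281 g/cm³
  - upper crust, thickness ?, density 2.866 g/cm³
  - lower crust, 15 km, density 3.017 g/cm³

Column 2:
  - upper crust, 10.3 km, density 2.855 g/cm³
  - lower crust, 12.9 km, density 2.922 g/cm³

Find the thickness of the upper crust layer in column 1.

Take the compensation level at the base of the deeper column (depth z_c below the surface of column 1) and equate Σ ρ_i t_i down to z_c; mantle fills any gap and the z_c terms cancel.
Column 1: 0.659×0.9281 + x×2.866 + 15×3.017 + (z_c − 15.659 − x)×3.299
Column 2: 1.14×0 + 10.3×2.855 + 12.9×2.922 + (z_c − 1.14 − 23.2)×3.299
The z_c×3.299 term appears on both sides and cancels. Collect the known terms of each column as K = Σ(ρt)_known − 3.299 × (depth of known layers): K_1 = 45.8666179 − 3.299×15.659 = −5.7924231; K_2 = 67.1003 − 3.299×(1.14 + 23.2) = −13.19736.
Balance: K_1 − x×(3.299 − 2.866) = K_2, so x = (K_1 − K_2)/(3.299 − 2.866) = 7.40494/0.433 = 17.1 km.

17.1 km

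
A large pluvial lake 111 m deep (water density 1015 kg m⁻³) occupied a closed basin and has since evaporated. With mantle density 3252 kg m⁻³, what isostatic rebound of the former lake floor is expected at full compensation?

34.6 m

u = d ρ_w/ρ_m = 111 m × 1015/3252 = 34.6 m.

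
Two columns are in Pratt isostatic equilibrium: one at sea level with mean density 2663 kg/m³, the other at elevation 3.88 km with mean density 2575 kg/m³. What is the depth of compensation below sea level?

ρ_ref D = ρ (D + h) → D (ρ_ref − ρ) = ρ h.
D = ρ h/(ρ_ref − ρ) = 2575 × 3.88 km/(2663 − 2575) = 114 km.

114 km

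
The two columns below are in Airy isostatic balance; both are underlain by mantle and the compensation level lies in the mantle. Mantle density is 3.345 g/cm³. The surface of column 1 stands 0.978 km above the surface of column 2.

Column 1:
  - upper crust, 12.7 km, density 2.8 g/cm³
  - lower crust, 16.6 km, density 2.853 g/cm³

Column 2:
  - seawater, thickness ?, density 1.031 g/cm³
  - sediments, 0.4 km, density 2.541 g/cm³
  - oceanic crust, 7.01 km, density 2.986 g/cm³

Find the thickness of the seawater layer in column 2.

Take the compensation level at the base of the deeper column (depth z_c below the surface of column 1) and equate Σ ρ_i t_i down to z_c; mantle fills any gap and the z_c terms cancel.
Column 1: 12.7×2.8 + 16.6×2.853 + (z_c − 29.3)×3.345
Column 2: 0.978×0 + x×1.031 + 0.4×2.541 + 7.01×2.986 + (z_c − 0.978 − 7.41 − x)×3.345
The z_c×3.345 term appears on both sides and cancels. Collect the known terms of each column as K = Σ(ρt)_known − 3.345 × (depth of known layers): K_1 = 82.9198 − 3.345×29.3 = −15.0887; K_2 = 21.94826 − 3.345×(0.978 + 7.41) = −6.1096.
Balance: K_1 = K_2 − x×(3.345 − 1.031), so x = (K_2 − K_1)/(3.345 − 1.031) = 8.9791/2.314 = 3.88 km.

3.88 km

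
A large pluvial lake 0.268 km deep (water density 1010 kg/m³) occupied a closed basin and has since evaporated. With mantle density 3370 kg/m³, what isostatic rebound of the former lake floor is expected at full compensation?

0.0803 km

u = d ρ_w/ρ_m = 0.268 km × 1010/3370 = 0.0803 km.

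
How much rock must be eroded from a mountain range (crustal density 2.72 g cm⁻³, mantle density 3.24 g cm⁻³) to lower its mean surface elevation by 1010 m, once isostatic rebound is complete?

Net drop Δ = e − u = e − e ρ_c/ρ_m = e (ρ_m − ρ_c)/ρ_m.
e = Δ ρ_m/(ρ_m − ρ_c) = 1010 m × 3.24/0.52 = 6290 m.

6290 m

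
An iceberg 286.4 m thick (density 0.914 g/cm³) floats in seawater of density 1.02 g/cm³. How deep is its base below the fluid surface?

Draft d = t ρ_obj/ρ_fluid = 286.4 m × 0.914/1.02 = 257 m.

257 m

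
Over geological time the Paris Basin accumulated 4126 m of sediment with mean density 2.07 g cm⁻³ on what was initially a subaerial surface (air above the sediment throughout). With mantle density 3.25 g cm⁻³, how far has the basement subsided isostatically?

Subaerial load: s = t ρ_sed / ρ_m = 4126 m × 2.07/3.25 = 2630 m.

2630 m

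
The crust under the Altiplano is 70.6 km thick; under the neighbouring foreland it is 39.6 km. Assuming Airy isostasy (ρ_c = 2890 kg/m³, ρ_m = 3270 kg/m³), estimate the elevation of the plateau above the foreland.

3.6 km

Excess crust Δ = 70.6 km − 39.6 km = 31 km, split between elevation h and root r with h + r = Δ.
Airy balance ρ_c h = (ρ_m − ρ_c) r gives r = h ρ_c/(ρ_m − ρ_c), so h (1 + ρ_c/(ρ_m − ρ_c)) = Δ, i.e. h = Δ (ρ_m − ρ_c)/ρ_m.
h = 31 km × 380/3270 = 3.6 km.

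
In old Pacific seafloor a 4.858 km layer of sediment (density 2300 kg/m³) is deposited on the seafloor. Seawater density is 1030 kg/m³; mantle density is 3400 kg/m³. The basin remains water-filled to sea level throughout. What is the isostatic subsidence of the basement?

Submarine loading: the sediment displaces seawater, and the subsidence is in turn flooded, so s (ρ_m − ρ_w) = t (ρ_sed − ρ_w).
s = 4.858 km × (2300 − 1030) / (3400 − 1030) = 2.6 km.

2.6 km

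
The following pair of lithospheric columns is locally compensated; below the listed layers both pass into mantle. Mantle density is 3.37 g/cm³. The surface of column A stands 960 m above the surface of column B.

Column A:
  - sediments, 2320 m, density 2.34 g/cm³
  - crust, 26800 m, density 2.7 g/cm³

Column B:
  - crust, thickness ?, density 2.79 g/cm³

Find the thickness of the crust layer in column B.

Take the compensation level at the base of the deeper column (depth z_c below the surface of column A) and equate Σ ρ_i t_i down to z_c; mantle fills any gap and the z_c terms cancel.
Column A: 2320×2.34 + 26800×2.7 + (z_c − 29120)×3.37
Column B: 960×0 + x×2.79 + (z_c − 960 − 0 − x)×3.37
The z_c×3.37 term appears on both sides and cancels. Collect the known terms of each column as K = Σ(ρt)_known − 3.37 × (depth of known layers): K_A = 77788.8 − 3.37×29120 = −20345.6; K_B = 0 − 3.37×(960 + 0) = −3235.2.
Balance: K_A = K_B − x×(3.37 − 2.79), so x = (K_B − K_A)/(3.37 − 2.79) = 17110.4/0.58 = 29500 m.

29500 m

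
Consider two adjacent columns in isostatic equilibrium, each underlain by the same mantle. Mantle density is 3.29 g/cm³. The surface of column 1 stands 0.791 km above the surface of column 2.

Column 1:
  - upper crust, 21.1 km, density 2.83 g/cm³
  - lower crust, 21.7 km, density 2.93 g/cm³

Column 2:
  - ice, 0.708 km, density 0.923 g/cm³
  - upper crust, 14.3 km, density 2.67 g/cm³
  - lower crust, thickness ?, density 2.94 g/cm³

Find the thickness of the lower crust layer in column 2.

12.5 km

Take the compensation level at the base of the deeper column (depth z_c below the surface of column 1) and equate Σ ρ_i t_i down to z_c; mantle fills any gap and the z_c terms cancel.
Column 1: 21.1×2.83 + 21.7×2.93 + (z_c − 42.8)×3.29
Column 2: 0.791×0 + 0.708×0.923 + 14.3×2.67 + x×2.94 + (z_c − 0.791 − 15.008 − x)×3.29
The z_c×3.29 term appears on both sides and cancels. Collect the known terms of each column as K = Σ(ρt)_known − 3.29 × (depth of known layers): K_1 = 123.294 − 3.29×42.8 = −17.518; K_2 = 38.834484 − 3.29×(0.791 + 15.008) = −13.144226.
Balance: K_1 = K_2 − x×(3.29 − 2.94), so x = (K_2 − K_1)/(3.29 − 2.94) = 4.37377/0.35 = 12.5 km.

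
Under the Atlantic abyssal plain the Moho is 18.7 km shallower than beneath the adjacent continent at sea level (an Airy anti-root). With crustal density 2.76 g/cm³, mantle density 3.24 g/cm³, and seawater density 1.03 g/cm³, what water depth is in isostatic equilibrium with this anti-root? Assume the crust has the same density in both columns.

Replacing a thickness d of crust by seawater at the top must be balanced by replacing crust with mantle at the base: d (ρ_c − ρ_w) = a (ρ_m − ρ_c).
d = a (ρ_m − ρ_c)/(ρ_c − ρ_w) = 18.7 km × 0.48/1.73 = 5.19 km.

5.19 km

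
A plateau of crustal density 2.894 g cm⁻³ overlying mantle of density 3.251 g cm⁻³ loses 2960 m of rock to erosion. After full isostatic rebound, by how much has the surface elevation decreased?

Rebound u = e ρ_c/ρ_m = 2960 m × 2.894/3.251 = 2635 m.
Net surface drop = e − u = 2960 m − 2635 m = e (ρ_m − ρ_c)/ρ_m = 325 m.

325 m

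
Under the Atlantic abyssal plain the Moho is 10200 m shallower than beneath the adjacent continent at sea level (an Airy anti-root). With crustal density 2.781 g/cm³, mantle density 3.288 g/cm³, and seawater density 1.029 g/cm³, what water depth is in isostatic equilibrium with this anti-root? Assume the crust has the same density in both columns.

2950 m

Replacing a thickness d of crust by seawater at the top must be balanced by replacing crust with mantle at the base: d (ρ_c − ρ_w) = a (ρ_m − ρ_c).
d = a (ρ_m − ρ_c)/(ρ_c − ρ_w) = 10200 m × 0.507/1.752 = 2950 m.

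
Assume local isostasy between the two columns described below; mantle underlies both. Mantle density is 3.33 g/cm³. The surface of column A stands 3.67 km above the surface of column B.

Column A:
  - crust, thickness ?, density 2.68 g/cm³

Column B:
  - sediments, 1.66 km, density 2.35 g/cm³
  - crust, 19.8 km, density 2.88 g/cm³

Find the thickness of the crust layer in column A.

Take the compensation level at the base of the deeper column (depth z_c below the surface of column A) and equate Σ ρ_i t_i down to z_c; mantle fills any gap and the z_c terms cancel.
Column A: x×2.68 + (z_c − 0 − x)×3.33
Column B: 3.67×0 + 1.66×2.35 + 19.8×2.88 + (z_c − 3.67 − 21.46)×3.33
The z_c×3.33 term appears on both sides and cancels. Collect the known terms of each column as K = Σ(ρt)_known − 3.33 × (depth of known layers): K_A = 0 − 3.33×0 = 0; K_B = 60.925 − 3.33×(3.67 + 21.46) = −22.7579.
Balance: K_A − x×(3.33 − 2.68) = K_B, so x = (K_A − K_B)/(3.33 − 2.68) = 22.7579/0.65 = 35 km.

35 km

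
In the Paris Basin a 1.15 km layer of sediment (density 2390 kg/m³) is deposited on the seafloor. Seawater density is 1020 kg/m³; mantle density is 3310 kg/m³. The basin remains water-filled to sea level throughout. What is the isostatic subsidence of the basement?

0.688 km

Submarine loading: the sediment displaces seawater, and the subsidence is in turn flooded, so s (ρ_m − ρ_w) = t (ρ_sed − ρ_w).
s = 1.15 km × (2390 − 1020) / (3310 − 1020) = 0.688 km.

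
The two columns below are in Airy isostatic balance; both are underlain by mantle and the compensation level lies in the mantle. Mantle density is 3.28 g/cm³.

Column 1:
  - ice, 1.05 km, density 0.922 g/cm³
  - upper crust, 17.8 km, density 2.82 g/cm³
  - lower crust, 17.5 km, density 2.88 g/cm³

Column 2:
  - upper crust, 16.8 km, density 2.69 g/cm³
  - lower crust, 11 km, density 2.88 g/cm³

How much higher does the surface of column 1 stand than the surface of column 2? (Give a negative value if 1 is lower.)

1.02 km

For any compensation level in the mantle, the mantle terms cancel and isostasy reduces to e = (Σt_1 − Σt_2) − (Σ(ρt)_1 − Σ(ρt)_2) / ρ_m.
Σt_1 = 36.35 km; Σt_2 = 27.8 km; Σ(ρt)_1 = 101.5641; Σ(ρt)_2 = 76.872 (in km·g/cm³).
e = (36.35 − 27.8) − (101.5641 − 76.872) / 3.28 = 1.02 km.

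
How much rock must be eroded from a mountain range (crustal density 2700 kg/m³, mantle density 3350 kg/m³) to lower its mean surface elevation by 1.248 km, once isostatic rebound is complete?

Net drop Δ = e − u = e − e ρ_c/ρ_m = e (ρ_m − ρ_c)/ρ_m.
e = Δ ρ_m/(ρ_m − ρ_c) = 1.248 km × 3350/650 = 6.43 km.

6.43 km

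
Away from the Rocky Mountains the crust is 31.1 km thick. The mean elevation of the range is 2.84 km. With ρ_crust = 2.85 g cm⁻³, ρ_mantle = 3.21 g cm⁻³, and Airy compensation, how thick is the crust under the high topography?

56.4 km

Root depth r = h ρ_c / (ρ_m − ρ_c) = 2.84 km × 2.85 / 0.36 = 22.48 km.
Total thickness = T + h + r = 31.1 km + 2.84 km + 22.48 km = 56.4 km.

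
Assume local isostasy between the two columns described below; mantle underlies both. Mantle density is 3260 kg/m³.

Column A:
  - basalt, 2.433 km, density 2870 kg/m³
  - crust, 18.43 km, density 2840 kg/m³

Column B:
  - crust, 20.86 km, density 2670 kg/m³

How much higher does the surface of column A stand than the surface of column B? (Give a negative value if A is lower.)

For any compensation level in the mantle, the mantle terms cancel and isostasy reduces to e = (Σt_A − Σt_B) − (Σ(ρt)_A − Σ(ρt)_B) / ρ_m.
Σt_A = 20.863 km; Σt_B = 20.86 km; Σ(ρt)_A = 59323.91; Σ(ρt)_B = 55696.2 (in km·kg/m³).
e = (20.863 − 20.86) − (59323.91 − 55696.2) / 3260 = −1.11 km.

−1.11 km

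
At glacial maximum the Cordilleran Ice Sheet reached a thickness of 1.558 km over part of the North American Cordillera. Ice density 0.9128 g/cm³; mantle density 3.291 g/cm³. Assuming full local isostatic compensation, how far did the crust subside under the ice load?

0.432 km

Equating mass per unit area of the two columns: the ice load ρ_ice t is balanced by mantle displaced below, ρ_m s.
s = t ρ_ice / ρ_m = 1.558 km × 0.9128/3.291 = 0.432 km.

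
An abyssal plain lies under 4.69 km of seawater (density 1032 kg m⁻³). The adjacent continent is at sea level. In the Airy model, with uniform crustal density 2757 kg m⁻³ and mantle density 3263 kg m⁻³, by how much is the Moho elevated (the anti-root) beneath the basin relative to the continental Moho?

For local isostatic compensation: replacing crust with seawater at the top is compensated by replacing crust with mantle at the base: d (ρ_c − ρ_w) = a (ρ_m − ρ_c).
a = d (ρ_c − ρ_w)/(ρ_m − ρ_c) = 4.69 km × 1725/506 = 16 km.

16 km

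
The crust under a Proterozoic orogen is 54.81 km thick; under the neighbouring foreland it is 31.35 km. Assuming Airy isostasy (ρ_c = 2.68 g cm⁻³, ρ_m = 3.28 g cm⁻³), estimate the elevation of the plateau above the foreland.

Excess crust Δ = 54.81 km − 31.35 km = 23.46 km, split between elevation h and root r with h + r = Δ.
Airy balance ρ_c h = (ρ_m − ρ_c) r gives r = h ρ_c/(ρ_m − ρ_c), so h (1 + ρ_c/(ρ_m − ρ_c)) = Δ, i.e. h = Δ (ρ_m − ρ_c)/ρ_m.
h = 23.46 km × 0.6/3.28 = 4.29 km.

4.29 km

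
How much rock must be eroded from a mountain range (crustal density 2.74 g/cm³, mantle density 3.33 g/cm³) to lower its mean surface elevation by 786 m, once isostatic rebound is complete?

Net drop Δ = e − u = e − e ρ_c/ρ_m = e (ρ_m − ρ_c)/ρ_m.
e = Δ ρ_m/(ρ_m − ρ_c) = 786 m × 3.33/0.59 = 4440 m.

4440 m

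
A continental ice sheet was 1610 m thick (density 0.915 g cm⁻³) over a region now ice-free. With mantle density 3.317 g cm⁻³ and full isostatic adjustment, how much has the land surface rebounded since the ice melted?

Removing the load lets mantle flow back in; uplift u satisfies ρ_ice t = ρ_m u.
u = t ρ_ice/ρ_m = 1610 m × 0.915/3.317 = 444 m.

444 m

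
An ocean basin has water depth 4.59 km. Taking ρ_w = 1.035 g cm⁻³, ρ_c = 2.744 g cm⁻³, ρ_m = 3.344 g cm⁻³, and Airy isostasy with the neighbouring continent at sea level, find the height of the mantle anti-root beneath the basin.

13.1 km

Balancing pressure at the compensation depth: replacing crust with seawater at the top is compensated by replacing crust with mantle at the base: d (ρ_c − ρ_w) = a (ρ_m − ρ_c).
a = d (ρ_c − ρ_w)/(ρ_m − ρ_c) = 4.59 km × 1.709/0.6 = 13.1 km.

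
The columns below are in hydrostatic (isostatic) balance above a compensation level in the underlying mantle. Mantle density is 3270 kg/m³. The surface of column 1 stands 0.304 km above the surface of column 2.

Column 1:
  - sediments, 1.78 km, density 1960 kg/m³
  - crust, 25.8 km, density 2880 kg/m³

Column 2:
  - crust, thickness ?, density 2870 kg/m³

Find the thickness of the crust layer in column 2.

28.5 km

Take the compensation level at the base of the deeper column (depth z_c below the surface of column 1) and equate Σ ρ_i t_i down to z_c; mantle fills any gap and the z_c terms cancel.
Column 1: 1.78×1960 + 25.8×2880 + (z_c − 27.58)×3270
Column 2: 0.304×0 + x×2870 + (z_c − 0.304 − 0 − x)×3270
The z_c×3270 term appears on both sides and cancels. Collect the known terms of each column as K = Σ(ρt)_known − 3270 × (depth of known layers): K_1 = 77792.8 − 3270×27.58 = −12393.8; K_2 = 0 − 3270×(0.304 + 0) = −994.08.
Balance: K_1 = K_2 − x×(3270 − 2870), so x = (K_2 − K_1)/(3270 − 2870) = 11399.7/400 = 28.5 km.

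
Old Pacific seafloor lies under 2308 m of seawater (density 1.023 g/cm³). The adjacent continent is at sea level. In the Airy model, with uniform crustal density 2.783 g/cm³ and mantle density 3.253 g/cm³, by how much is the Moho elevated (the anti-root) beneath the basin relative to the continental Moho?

8640 m

For local isostatic compensation: replacing crust with seawater at the top is compensated by replacing crust with mantle at the base: d (ρ_c − ρ_w) = a (ρ_m − ρ_c).
a = d (ρ_c − ρ_w)/(ρ_m − ρ_c) = 2308 m × 1.76/0.47 = 8640 m.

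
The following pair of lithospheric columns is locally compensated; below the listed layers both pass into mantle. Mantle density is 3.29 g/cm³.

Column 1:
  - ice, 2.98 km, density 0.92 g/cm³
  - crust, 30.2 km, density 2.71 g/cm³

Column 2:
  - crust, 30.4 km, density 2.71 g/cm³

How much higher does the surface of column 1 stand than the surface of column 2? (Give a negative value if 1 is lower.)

2.11 km

For any compensation level in the mantle, the mantle terms cancel and isostasy reduces to e = (Σt_1 − Σt_2) − (Σ(ρt)_1 − Σ(ρt)_2) / ρ_m.
Σt_1 = 33.18 km; Σt_2 = 30.4 km; Σ(ρt)_1 = 84.5836; Σ(ρt)_2 = 82.384 (in km·g/cm³).
e = (33.18 − 30.4) − (84.5836 − 82.384) / 3.29 = 2.11 km.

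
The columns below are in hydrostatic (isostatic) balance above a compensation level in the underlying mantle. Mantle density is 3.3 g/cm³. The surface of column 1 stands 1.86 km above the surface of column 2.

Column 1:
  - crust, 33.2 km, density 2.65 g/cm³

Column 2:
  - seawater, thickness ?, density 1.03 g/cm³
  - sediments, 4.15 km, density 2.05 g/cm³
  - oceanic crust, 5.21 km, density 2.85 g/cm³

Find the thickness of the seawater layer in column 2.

Take the compensation level at the base of the deeper column (depth z_c below the surface of column 1) and equate Σ ρ_i t_i down to z_c; mantle fills any gap and the z_c terms cancel.
Column 1: 33.2×2.65 + (z_c − 33.2)×3.3
Column 2: 1.86×0 + x×1.03 + 4.15×2.05 + 5.21×2.85 + (z_c − 1.86 − 9.36 − x)×3.3
The z_c×3.3 term appears on both sides and cancels. Collect the known terms of each column as K = Σ(ρt)_known − 3.3 × (depth of known layers): K_1 = 87.98 − 3.3×33.2 = −21.58; K_2 = 23.356 − 3.3×(1.86 + 9.36) = −13.67.
Balance: K_1 = K_2 − x×(3.3 − 1.03), so x = (K_2 − K_1)/(3.3 − 1.03) = 7.91/2.27 = 3.48 km.

3.48 km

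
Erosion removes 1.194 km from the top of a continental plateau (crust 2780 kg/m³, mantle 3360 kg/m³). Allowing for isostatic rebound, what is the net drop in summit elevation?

0.206 km

Rebound u = e ρ_c/ρ_m = 1.194 km × 2780/3360 = 0.9879 km.
Net surface drop = e − u = 1.194 km − 0.9879 km = e (ρ_m − ρ_c)/ρ_m = 0.206 km.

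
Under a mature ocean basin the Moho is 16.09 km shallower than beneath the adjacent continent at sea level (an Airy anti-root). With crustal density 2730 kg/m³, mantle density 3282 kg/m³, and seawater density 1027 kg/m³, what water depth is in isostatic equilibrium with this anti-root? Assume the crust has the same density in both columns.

5.22 km

Replacing a thickness d of crust by seawater at the top must be balanced by replacing crust with mantle at the base: d (ρ_c − ρ_w) = a (ρ_m − ρ_c).
d = a (ρ_m − ρ_c)/(ρ_c − ρ_w) = 16.09 km × 552/1703 = 5.22 km.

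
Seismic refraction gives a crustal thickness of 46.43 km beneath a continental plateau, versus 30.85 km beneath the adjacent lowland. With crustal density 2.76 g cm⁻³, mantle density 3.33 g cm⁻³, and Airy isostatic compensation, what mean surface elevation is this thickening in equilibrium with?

2.67 km

Excess crust Δ = 46.43 km − 30.85 km = 15.58 km, split between elevation h and root r with h + r = Δ.
Airy balance ρ_c h = (ρ_m − ρ_c) r gives r = h ρ_c/(ρ_m − ρ_c), so h (1 + ρ_c/(ρ_m − ρ_c)) = Δ, i.e. h = Δ (ρ_m − ρ_c)/ρ_m.
h = 15.58 km × 0.57/3.33 = 2.67 km.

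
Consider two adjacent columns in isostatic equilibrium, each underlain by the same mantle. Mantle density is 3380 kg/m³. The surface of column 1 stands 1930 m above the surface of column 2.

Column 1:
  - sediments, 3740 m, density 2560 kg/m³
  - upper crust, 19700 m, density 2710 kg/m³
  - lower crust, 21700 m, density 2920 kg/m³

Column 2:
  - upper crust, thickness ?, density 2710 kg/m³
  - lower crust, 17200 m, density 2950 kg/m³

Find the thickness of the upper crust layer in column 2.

Take the compensation level at the base of the deeper column (depth z_c below the surface of column 1) and equate Σ ρ_i t_i down to z_c; mantle fills any gap and the z_c terms cancel.
Column 1: 3740×2560 + 19700×2710 + 21700×2920 + (z_c − 45140)×3380
Column 2: 1930×0 + x×2710 + 17200×2950 + (z_c − 1930 − 17200 − x)×3380
The z_c×3380 term appears on both sides and cancels. Collect the known terms of each column as K = Σ(ρt)_known − 3380 × (depth of known layers): K_1 = 126325400 − 3380×45140 = −26247800; K_2 = 50740000 − 3380×(1930 + 17200) = −13919400.
Balance: K_1 = K_2 − x×(3380 − 2710), so x = (K_2 − K_1)/(3380 − 2710) = 12328400/670 = 18400 m.

18400 m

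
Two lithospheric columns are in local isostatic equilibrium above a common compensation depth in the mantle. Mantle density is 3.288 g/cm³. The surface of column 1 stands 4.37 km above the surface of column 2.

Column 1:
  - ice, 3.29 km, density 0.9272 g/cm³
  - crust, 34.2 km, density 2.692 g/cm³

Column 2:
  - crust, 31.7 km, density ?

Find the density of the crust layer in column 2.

2.85 g/cm³

Take the compensation level at the base of the deeper column (depth z_c below the surface of column 1) and equate Σ ρ_i t_i down to z_c; mantle fills any gap and the z_c terms cancel.
Column 1: 3.29×0.9272 + 34.2×2.692 + (z_c − 37.49)×3.288
Column 2: 4.37×0 + 31.7×ρ + (z_c − 4.37 − 31.7)×3.288
The z_c×3.288 term appears on both sides and cancels. Collect the known terms of each column as K = Σ(ρt)_known − 3.288 × (depth of known layers): K_1 = 95.116888 − 3.288×37.49 = −28.150232; K_2 = 0 − 3.288×(4.37 + 31.7) = −118.59816.
Balance: K_1 = K_2 + 31.7×ρ, so ρ = (K_1 − K_2)/31.7 = 90.4479/31.7 = 2.85 g/cm³.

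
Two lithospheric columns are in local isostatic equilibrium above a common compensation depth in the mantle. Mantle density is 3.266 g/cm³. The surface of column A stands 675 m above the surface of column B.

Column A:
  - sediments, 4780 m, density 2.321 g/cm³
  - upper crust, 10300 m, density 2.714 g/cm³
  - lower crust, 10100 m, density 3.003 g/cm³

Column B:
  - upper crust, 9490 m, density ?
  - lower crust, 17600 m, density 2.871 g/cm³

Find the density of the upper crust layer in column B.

2.88 g/cm³

Take the compensation level at the base of the deeper column (depth z_c below the surface of column A) and equate Σ ρ_i t_i down to z_c; mantle fills any gap and the z_c terms cancel.
Column A: 4780×2.321 + 10300×2.714 + 10100×3.003 + (z_c − 25180)×3.266
Column B: 675×0 + 9490×ρ + 17600×2.871 + (z_c − 675 − 27090)×3.266
The z_c×3.266 term appears on both sides and cancels. Collect the known terms of each column as K = Σ(ρt)_known − 3.266 × (depth of known layers): K_A = 69378.88 − 3.266×25180 = −12859; K_B = 50529.6 − 3.266×(675 + 27090) = −40150.89.
Balance: K_A = K_B + 9490×ρ, so ρ = (K_A − K_B)/9490 = 27291.9/9490 = 2.88 g/cm³.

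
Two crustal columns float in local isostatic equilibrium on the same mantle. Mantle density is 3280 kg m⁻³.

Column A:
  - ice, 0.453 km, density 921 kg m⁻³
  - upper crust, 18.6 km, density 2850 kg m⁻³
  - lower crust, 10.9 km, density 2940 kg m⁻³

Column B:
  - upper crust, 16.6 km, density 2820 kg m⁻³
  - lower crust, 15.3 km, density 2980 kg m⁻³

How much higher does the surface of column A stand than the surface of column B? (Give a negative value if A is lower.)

For any compensation level in the mantle, the mantle terms cancel and isostasy reduces to e = (Σt_A − Σt_B) − (Σ(ρt)_A − Σ(ρt)_B) / ρ_m.
Σt_A = 29.953 km; Σt_B = 31.9 km; Σ(ρt)_A = 85473.213; Σ(ρt)_B = 92406 (in km·kg m⁻³).
e = (29.953 − 31.9) − (85473.213 − 92406) / 3280 = 0.167 km.

0.167 km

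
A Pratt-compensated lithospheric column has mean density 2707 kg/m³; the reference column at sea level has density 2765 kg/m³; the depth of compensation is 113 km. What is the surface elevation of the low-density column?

ρ_ref D = ρ (D + h) → h = D (ρ_ref − ρ)/ρ.
h = 113 km × (2765 − 2707)/2707 = 2.42 km.

2.42 km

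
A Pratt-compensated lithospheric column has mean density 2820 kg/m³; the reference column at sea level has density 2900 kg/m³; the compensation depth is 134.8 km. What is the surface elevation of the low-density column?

3.82 km

ρ_ref D = ρ (D + h) → h = D (ρ_ref − ρ)/ρ.
h = 134.8 km × (2900 − 2820)/2820 = 3.82 km.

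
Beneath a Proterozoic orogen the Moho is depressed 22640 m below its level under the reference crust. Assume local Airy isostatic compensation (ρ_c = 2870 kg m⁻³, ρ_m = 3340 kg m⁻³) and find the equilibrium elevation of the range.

3710 m

Isostatic balance requires: ρ_c h = (ρ_m − ρ_c) r.
h = r (ρ_m − ρ_c) / ρ_c = 22640 m × (3340 − 2870) / 2870 = 3710 m.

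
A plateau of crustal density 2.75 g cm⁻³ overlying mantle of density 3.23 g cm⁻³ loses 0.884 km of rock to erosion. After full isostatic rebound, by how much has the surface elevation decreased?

0.131 km

Rebound u = e ρ_c/ρ_m = 0.884 km × 2.75/3.23 = 0.7526 km.
Net surface drop = e − u = 0.884 km − 0.7526 km = e (ρ_m − ρ_c)/ρ_m = 0.131 km.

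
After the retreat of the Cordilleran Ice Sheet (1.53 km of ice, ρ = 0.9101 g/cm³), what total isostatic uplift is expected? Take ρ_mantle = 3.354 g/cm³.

0.415 km

Removing the load lets mantle flow back in; uplift u satisfies ρ_ice t = ρ_m u.
u = t ρ_ice/ρ_m = 1.53 km × 0.9101/3.354 = 0.415 km.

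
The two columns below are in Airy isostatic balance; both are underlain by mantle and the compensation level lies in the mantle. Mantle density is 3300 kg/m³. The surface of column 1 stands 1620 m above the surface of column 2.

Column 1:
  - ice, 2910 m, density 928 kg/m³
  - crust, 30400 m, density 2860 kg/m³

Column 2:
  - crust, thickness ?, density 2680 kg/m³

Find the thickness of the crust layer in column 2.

Take the compensation level at the base of the deeper column (depth z_c below the surface of column 1) and equate Σ ρ_i t_i down to z_c; mantle fills any gap and the z_c terms cancel.
Column 1: 2910×928 + 30400×2860 + (z_c − 33310)×3300
Column 2: 1620×0 + x×2680 + (z_c − 1620 − 0 − x)×3300
The z_c×3300 term appears on both sides and cancels. Collect the known terms of each column as K = Σ(ρt)_known − 3300 × (depth of known layers): K_1 = 89644480 − 3300×33310 = −20278520; K_2 = 0 − 3300×(1620 + 0) = −5346000.
Balance: K_1 = K_2 − x×(3300 − 2680), so x = (K_2 − K_1)/(3300 − 2680) = 14932500/620 = 24100 m.

24100 m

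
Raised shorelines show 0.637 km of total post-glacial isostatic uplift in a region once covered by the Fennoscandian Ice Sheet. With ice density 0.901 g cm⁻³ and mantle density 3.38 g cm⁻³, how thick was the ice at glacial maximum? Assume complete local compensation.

u = t ρ_ice/ρ_m → t = u ρ_m/ρ_ice = 0.637 km × 3.38/0.901 = 2.39 km.

2.39 km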